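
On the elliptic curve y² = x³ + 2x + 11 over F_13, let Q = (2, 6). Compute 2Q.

(10, 2)

tangent at (2, 6): λ = (3·2² + 2)/(2·6) ≡ 1/12. 12⁻¹ ≡ 12 (mod 13), so λ ≡ 1·12 ≡ 12.
  x = λ² - 2 - 2 = 144 - 4 ≡ 10; y = λ·(2 - 10) - 6 ≡ 2. → (10, 2)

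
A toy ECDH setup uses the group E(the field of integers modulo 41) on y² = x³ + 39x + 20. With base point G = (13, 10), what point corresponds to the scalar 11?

(13, 10)

Repeated addition: build up to 11G.
2G: tangent at (13, 10): λ = (3·13² + 39)/(2·10) ≡ 13/20. 20⁻¹ ≡ 39 (mod 41), so λ ≡ 13·39 ≡ 15.
  x = λ² - 13 - 13 = 225 - 26 ≡ 35; y = λ·(13 - 35) - 10 ≡ 29. → (35, 29)
3G: (35, 29) + (13, 10). λ = (10 - 29)/(13 - 35) ≡ 22/19 mod 41. 19⁻¹ ≡ 13 (mod 41) since 19·13 = 247 ≡ 1, so λ ≡ 40.
  x = λ² - 35 - 13 = 1600 - 48 ≡ 35; y = λ·(35 - 35) - 29 ≡ 12. → (35, 12)
4G: (35, 12) + (13, 10). λ = (10 - 12)/(13 - 35) ≡ 39/19 mod 41. 19⁻¹ ≡ 13 (mod 41), so λ ≡ 15.
  x = λ² - 35 - 13 = 225 - 48 ≡ 13; y = λ·(35 - 13) - 12 ≡ 31. → (13, 31)
5G: (13, 31) + (13, 10): same x and y₁ ≡ -y₂, so the sum is the point at infinity.
6G: the point at infinity + (13, 10) = (13, 10) (identity).
7G: tangent at (13, 10): λ = (3·13² + 39)/(2·10) ≡ 13/20. 20⁻¹ ≡ 39 (mod 41), so λ ≡ 13·39 ≡ 15.
  x = λ² - 13 - 13 = 225 - 26 ≡ 35; y = λ·(13 - 35) - 10 ≡ 29. → (35, 29)
8G: (35, 29) + (13, 10). λ = (10 - 29)/(13 - 35) ≡ 22/19 mod 41. 19⁻¹ ≡ 13 (mod 41), so λ ≡ 40.
  x = λ² - 35 - 13 = 1600 - 48 ≡ 35; y = λ·(35 - 35) - 29 ≡ 12. → (35, 12)
9G: (35, 12) + (13, 10). λ = (10 - 12)/(13 - 35) ≡ 39/19 mod 41. 19⁻¹ ≡ 13 (mod 41) since 19·13 = 247 ≡ 1, so λ ≡ 15.
  x = λ² - 35 - 13 = 225 - 48 ≡ 13; y = λ·(35 - 13) - 12 ≡ 31. → (13, 31)
10G: (13, 31) + (13, 10): same x and y₁ ≡ -y₂, so the sum is the point at infinity.
11G: the point at infinity + (13, 10) = (13, 10) (identity).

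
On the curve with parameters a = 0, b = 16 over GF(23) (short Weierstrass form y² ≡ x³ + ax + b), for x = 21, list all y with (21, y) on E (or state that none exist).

10, 13

x³ + 0x + 16 = 9277 ≡ 8 (mod 23).
Square roots of 8 mod 23: 10 and 13 (since 10² = 100 ≡ 8).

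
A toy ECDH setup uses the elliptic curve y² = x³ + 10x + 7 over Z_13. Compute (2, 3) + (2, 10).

The two points share x = 2 and their y-coordinates satisfy 3 + 10 ≡ 0 (mod 13), so they are inverses. Their sum is ∞.

O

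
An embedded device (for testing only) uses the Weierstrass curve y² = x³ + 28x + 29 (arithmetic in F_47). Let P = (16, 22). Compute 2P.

tangent at (16, 22): λ = (3·16² + 28)/(2·22) ≡ 44/44. 44⁻¹ ≡ 31 (mod 47) since 44·31 = 1364 ≡ 1, so λ ≡ 44·31 ≡ 1.
  x = λ² - 16 - 16 = 1 - 32 ≡ 16; y = λ·(16 - 16) - 22 ≡ 25. → (16, 25)

(16, 25)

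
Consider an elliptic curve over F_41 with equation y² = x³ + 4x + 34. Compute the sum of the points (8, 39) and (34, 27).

(39, 10)

(8, 39) + (34, 27). λ = (27 - 39)/(34 - 8) ≡ 29/26 mod 41. 26⁻¹ ≡ 30 (mod 41), so λ ≡ 9.
  x = λ² - 8 - 34 = 81 - 42 ≡ 39; y = λ·(8 - 39) - 39 ≡ 10. → (39, 10)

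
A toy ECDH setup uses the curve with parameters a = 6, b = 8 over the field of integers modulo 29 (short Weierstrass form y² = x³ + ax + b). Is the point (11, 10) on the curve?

y² = 10² ≡ 13; x³ + 6x + 8 = 1405 ≡ 13 (mod 29). 13 = 13.

yes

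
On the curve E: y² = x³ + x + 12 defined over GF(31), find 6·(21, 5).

Write G = (21, 5).
Repeated addition: build up to 6G.
2G: tangent at (21, 5): λ = (3·21² + 1)/(2·5) ≡ 22/10. 10⁻¹ ≡ 28 (mod 31), so λ ≡ 22·28 ≡ 27.
  x = λ² - 21 - 21 = 729 - 42 ≡ 5; y = λ·(21 - 5) - 5 ≡ 24. → (5, 24)
3G: (5, 24) + (21, 5). λ = (5 - 24)/(21 - 5) ≡ 12/16 mod 31. 16⁻¹ ≡ 2 (mod 31), so λ ≡ 24.
  x = λ² - 5 - 21 = 576 - 26 ≡ 23; y = λ·(5 - 23) - 24 ≡ 9. → (23, 9)
4G: (23, 9) + (21, 5). λ = (5 - 9)/(21 - 23) ≡ 27/29 mod 31. 29⁻¹ ≡ 15 (mod 31), so λ ≡ 2.
  x = λ² - 23 - 21 = 4 - 44 ≡ 22; y = λ·(23 - 22) - 9 ≡ 24. → (22, 24)
5G: (22, 24) + (21, 5). λ = (5 - 24)/(21 - 22) ≡ 12/30 mod 31. 30⁻¹ ≡ 30 (mod 31) since 30·30 = 900 ≡ 1, so λ ≡ 19.
  x = λ² - 22 - 21 = 361 - 43 ≡ 8; y = λ·(22 - 8) - 24 ≡ 25. → (8, 25)
6G: (8, 25) + (21, 5). λ = (5 - 25)/(21 - 8) ≡ 11/13 mod 31. 13⁻¹ ≡ 12 (mod 31), so λ ≡ 8.
  x = λ² - 8 - 21 = 64 - 29 ≡ 4; y = λ·(8 - 4) - 25 ≡ 7. → (4, 7)

(4, 7)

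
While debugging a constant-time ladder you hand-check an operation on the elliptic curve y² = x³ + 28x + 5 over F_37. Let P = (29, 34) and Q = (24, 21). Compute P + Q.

(29, 34) + (24, 21). λ = (21 - 34)/(24 - 29) ≡ 24/32 mod 37. 32⁻¹ ≡ 22 (mod 37), so λ ≡ 10.
  x = λ² - 29 - 24 = 100 - 53 ≡ 10; y = λ·(29 - 10) - 34 ≡ 8. → (10, 8)

(10, 8)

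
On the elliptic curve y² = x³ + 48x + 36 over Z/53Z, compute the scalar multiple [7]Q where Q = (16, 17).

(18, 52)

Repeated addition: build up to 7Q.
2Q: tangent at (16, 17): λ = (3·16² + 48)/(2·17) ≡ 21/34. 34⁻¹ ≡ 39 (mod 53) since 34·39 = 1326 ≡ 1, so λ ≡ 21·39 ≡ 24.
  x = λ² - 16 - 16 = 576 - 32 ≡ 14; y = λ·(16 - 14) - 17 ≡ 31. → (14, 31)
3Q: (14, 31) + (16, 17). λ = (17 - 31)/(16 - 14) ≡ 39/2 mod 53. 2⁻¹ ≡ 27 (mod 53) since 2·27 = 54 ≡ 1, so λ ≡ 46.
  x = λ² - 14 - 16 = 2116 - 30 ≡ 19; y = λ·(14 - 19) - 31 ≡ 4. → (19, 4)
4Q: (19, 4) + (16, 17). λ = (17 - 4)/(16 - 19) ≡ 13/50 mod 53. 50⁻¹ ≡ 35 (mod 53) since 50·35 = 1750 ≡ 1, so λ ≡ 31.
  x = λ² - 19 - 16 = 961 - 35 ≡ 25; y = λ·(19 - 25) - 4 ≡ 22. → (25, 22)
5Q: (25, 22) + (16, 17). λ = (17 - 22)/(16 - 25) ≡ 48/44 mod 53. 44⁻¹ ≡ 47 (mod 53), so λ ≡ 30.
  x = λ² - 25 - 16 = 900 - 41 ≡ 11; y = λ·(25 - 11) - 22 ≡ 27. → (11, 27)
6Q: (11, 27) + (16, 17). λ = (17 - 27)/(16 - 11) ≡ 43/5 mod 53. 5⁻¹ ≡ 32 (mod 53) since 5·32 = 160 ≡ 1, so λ ≡ 51.
  x = λ² - 11 - 16 = 2601 - 27 ≡ 30; y = λ·(11 - 30) - 27 ≡ 11. → (30, 11)
7Q: (30, 11) + (16, 17). λ = (17 - 11)/(16 - 30) ≡ 6/39 mod 53. 39⁻¹ ≡ 34 (mod 53), so λ ≡ 45.
  x = λ² - 30 - 16 = 2025 - 46 ≡ 18; y = λ·(30 - 18) - 11 ≡ 52. → (18, 52)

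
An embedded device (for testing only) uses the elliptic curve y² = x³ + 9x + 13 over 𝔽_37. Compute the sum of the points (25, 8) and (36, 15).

(29, 13)

(25, 8) + (36, 15). λ = (15 - 8)/(36 - 25) ≡ 7/11 mod 37. 11⁻¹ ≡ 27 (mod 37), so λ ≡ 4.
  x = λ² - 25 - 36 = 16 - 61 ≡ 29; y = λ·(25 - 29) - 8 ≡ 13. → (29, 13)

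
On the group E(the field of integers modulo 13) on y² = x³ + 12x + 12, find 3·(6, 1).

(8, 10)

Write G = (6, 1).
Repeated addition: build up to 3G.
2G: tangent at (6, 1): λ = (3·6² + 12)/(2·1) ≡ 3/2. 2⁻¹ ≡ 7 (mod 13) since 2·7 = 14 ≡ 1, so λ ≡ 3·7 ≡ 8.
  x = λ² - 6 - 6 = 64 - 12 ≡ 0; y = λ·(6 - 0) - 1 ≡ 8. → (0, 8)
3G: (0, 8) + (6, 1). λ = (1 - 8)/(6 - 0) ≡ 6/6 mod 13. 6⁻¹ ≡ 11 (mod 13) since 6·11 = 66 ≡ 1, so λ ≡ 1.
  x = λ² - 0 - 6 = 1 - 6 ≡ 8; y = λ·(0 - 8) - 8 ≡ 10. → (8, 10)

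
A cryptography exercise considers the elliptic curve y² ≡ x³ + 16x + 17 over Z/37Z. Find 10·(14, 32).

(33, 0)

Write Q = (14, 32).
Double-and-add on 10 = (1010)₂. Start with Q = (14, 32) for the leading 1-bit.
double: tangent at (14, 32): λ = (3·14² + 16)/(2·32) ≡ 12/27. 27⁻¹ ≡ 11 (mod 37), so λ ≡ 12·11 ≡ 21.
  x = λ² - 14 - 14 = 441 - 28 ≡ 6; y = λ·(14 - 6) - 32 ≡ 25. → (6, 25)
double: tangent at (6, 25): λ = (3·6² + 16)/(2·25) ≡ 13/13. 13⁻¹ ≡ 20 (mod 37), so λ ≡ 13·20 ≡ 1.
  x = λ² - 6 - 6 = 1 - 12 ≡ 26; y = λ·(6 - 26) - 25 ≡ 29. → (26, 29)
add Q: (26, 29) + (14, 32). λ = (32 - 29)/(14 - 26) ≡ 3/25 mod 37. 25⁻¹ ≡ 3 (mod 37), so λ ≡ 9.
  x = λ² - 26 - 14 = 81 - 40 ≡ 4; y = λ·(26 - 4) - 29 ≡ 21. → (4, 21)
double: tangent at (4, 21): λ = (3·4² + 16)/(2·21) ≡ 27/5. 5⁻¹ ≡ 15 (mod 37) since 5·15 = 75 ≡ 1, so λ ≡ 27·15 ≡ 35.
  x = λ² - 4 - 4 = 1225 - 8 ≡ 33; y = λ·(4 - 33) - 21 ≡ 0. → (33, 0)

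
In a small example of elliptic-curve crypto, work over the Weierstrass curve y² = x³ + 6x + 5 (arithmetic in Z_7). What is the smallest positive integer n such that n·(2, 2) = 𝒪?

2P: tangent at (2, 2): λ = (3·2² + 6)/(2·2) ≡ 4/4. 4⁻¹ ≡ 2 (mod 7), so λ ≡ 4·2 ≡ 1.
  x = λ² - 2 - 2 = 1 - 4 ≡ 4; y = λ·(2 - 4) - 2 ≡ 3. → (4, 3)
3P: (4, 3) + (2, 2). λ = (2 - 3)/(2 - 4) ≡ 6/5 mod 7. 5⁻¹ ≡ 3 (mod 7) since 5·3 = 15 ≡ 1, so λ ≡ 4.
  x = λ² - 4 - 2 = 16 - 6 ≡ 3; y = λ·(4 - 3) - 3 ≡ 1. → (3, 1)
4P: (3, 1) + (2, 2). λ = (2 - 1)/(2 - 3) ≡ 1/6 mod 7. 6⁻¹ ≡ 6 (mod 7) since 6·6 = 36 ≡ 1, so λ ≡ 6.
  x = λ² - 3 - 2 = 36 - 5 ≡ 3; y = λ·(3 - 3) - 1 ≡ 6. → (3, 6)
5P: (3, 6) + (2, 2). λ = (2 - 6)/(2 - 3) ≡ 3/6 mod 7. 6⁻¹ ≡ 6 (mod 7), so λ ≡ 4.
  x = λ² - 3 - 2 = 16 - 5 ≡ 4; y = λ·(3 - 4) - 6 ≡ 4. → (4, 4)
6P: (4, 4) + (2, 2). λ = (2 - 4)/(2 - 4) ≡ 5/5 mod 7. 5⁻¹ ≡ 3 (mod 7), so λ ≡ 1.
  x = λ² - 4 - 2 = 1 - 6 ≡ 2; y = λ·(4 - 2) - 4 ≡ 5. → (2, 5)
7P: (2, 5) + (2, 2): same x and y₁ ≡ -y₂, so the sum is 𝒪.
7P = 𝒪, so the order is 7.

7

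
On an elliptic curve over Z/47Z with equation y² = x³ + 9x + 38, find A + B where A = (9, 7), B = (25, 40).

(38, 36)

(9, 7) + (25, 40). λ = (40 - 7)/(25 - 9) ≡ 33/16 mod 47. 16⁻¹ ≡ 3 (mod 47), so λ ≡ 5.
  x = λ² - 9 - 25 = 25 - 34 ≡ 38; y = λ·(9 - 38) - 7 ≡ 36. → (38, 36)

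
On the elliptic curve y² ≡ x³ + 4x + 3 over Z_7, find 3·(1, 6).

Write P = (1, 6).
Repeated addition: build up to 3P.
2P: tangent at (1, 6): λ = (3·1² + 4)/(2·6) ≡ 0/5. 5⁻¹ ≡ 3 (mod 7) since 5·3 = 15 ≡ 1, so λ ≡ 0·3 ≡ 0.
  x = λ² - 1 - 1 = 0 - 2 ≡ 5; y = λ·(1 - 5) - 6 ≡ 1. → (5, 1)
3P: (5, 1) + (1, 6). λ = (6 - 1)/(1 - 5) ≡ 5/3 mod 7. 3⁻¹ ≡ 5 (mod 7), so λ ≡ 4.
  x = λ² - 5 - 1 = 16 - 6 ≡ 3; y = λ·(5 - 3) - 1 ≡ 0. → (3, 0)

(3, 0)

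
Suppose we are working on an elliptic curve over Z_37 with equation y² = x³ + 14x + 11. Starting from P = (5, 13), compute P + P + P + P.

Repeated addition: build up to 4P.
2P: tangent at (5, 13): λ = (3·5² + 14)/(2·13) ≡ 15/26. 26⁻¹ ≡ 10 (mod 37), so λ ≡ 15·10 ≡ 2.
  x = λ² - 5 - 5 = 4 - 10 ≡ 31; y = λ·(5 - 31) - 13 ≡ 9. → (31, 9)
3P: (31, 9) + (5, 13). λ = (13 - 9)/(5 - 31) ≡ 4/11 mod 37. 11⁻¹ ≡ 27 (mod 37) since 11·27 = 297 ≡ 1, so λ ≡ 34.
  x = λ² - 31 - 5 = 1156 - 36 ≡ 10; y = λ·(31 - 10) - 9 ≡ 2. → (10, 2)
4P: (10, 2) + (5, 13). λ = (13 - 2)/(5 - 10) ≡ 11/32 mod 37. 32⁻¹ ≡ 22 (mod 37), so λ ≡ 20.
  x = λ² - 10 - 5 = 400 - 15 ≡ 15; y = λ·(10 - 15) - 2 ≡ 9. → (15, 9)

(15, 9)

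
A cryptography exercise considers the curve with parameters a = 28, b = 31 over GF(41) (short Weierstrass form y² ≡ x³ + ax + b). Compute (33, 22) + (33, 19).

The two points share x = 33 and their y-coordinates satisfy 22 + 19 ≡ 0 (mod 41), so they are inverses. Their sum is 𝒪.

O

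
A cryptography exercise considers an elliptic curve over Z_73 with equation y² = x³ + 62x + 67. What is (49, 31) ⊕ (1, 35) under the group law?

(49, 31) + (1, 35). λ = (35 - 31)/(1 - 49) ≡ 4/25 mod 73. 25⁻¹ ≡ 38 (mod 73), so λ ≡ 6.
  x = λ² - 49 - 1 = 36 - 50 ≡ 59; y = λ·(49 - 59) - 31 ≡ 55. → (59, 55)

(59, 55)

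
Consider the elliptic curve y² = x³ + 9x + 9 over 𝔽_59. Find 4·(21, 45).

(26, 1)

Write G = (21, 45).
Repeated addition: build up to 4G.
2G: tangent at (21, 45): λ = (3·21² + 9)/(2·45) ≡ 34/31. 31⁻¹ ≡ 40 (mod 59), so λ ≡ 34·40 ≡ 3.
  x = λ² - 21 - 21 = 9 - 42 ≡ 26; y = λ·(21 - 26) - 45 ≡ 58. → (26, 58)
3G: (26, 58) + (21, 45). λ = (45 - 58)/(21 - 26) ≡ 46/54 mod 59. 54⁻¹ ≡ 47 (mod 59) since 54·47 = 2538 ≡ 1, so λ ≡ 38.
  x = λ² - 26 - 21 = 1444 - 47 ≡ 40; y = λ·(26 - 40) - 58 ≡ 0. → (40, 0)
4G: (40, 0) + (21, 45). λ = (45 - 0)/(21 - 40) ≡ 45/40 mod 59. 40⁻¹ ≡ 31 (mod 59) since 40·31 = 1240 ≡ 1, so λ ≡ 38.
  x = λ² - 40 - 21 = 1444 - 61 ≡ 26; y = λ·(40 - 26) - 0 ≡ 1. → (26, 1)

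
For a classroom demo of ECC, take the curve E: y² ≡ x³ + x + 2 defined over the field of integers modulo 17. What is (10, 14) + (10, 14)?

(1, 2)

tangent at (10, 14): λ = (3·10² + 1)/(2·14) ≡ 12/11. 11⁻¹ ≡ 14 (mod 17), so λ ≡ 12·14 ≡ 15.
  x = λ² - 10 - 10 = 225 - 20 ≡ 1; y = λ·(10 - 1) - 14 ≡ 2. → (1, 2)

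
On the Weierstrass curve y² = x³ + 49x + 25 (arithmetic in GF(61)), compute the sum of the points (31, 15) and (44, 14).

(60, 6)

(31, 15) + (44, 14). λ = (14 - 15)/(44 - 31) ≡ 60/13 mod 61. 13⁻¹ ≡ 47 (mod 61) since 13·47 = 611 ≡ 1, so λ ≡ 14.
  x = λ² - 31 - 44 = 196 - 75 ≡ 60; y = λ·(31 - 60) - 15 ≡ 6. → (60, 6)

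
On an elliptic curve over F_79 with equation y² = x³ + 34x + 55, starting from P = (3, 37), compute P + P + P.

Repeated addition: build up to 3P.
2P: tangent at (3, 37): λ = (3·3² + 34)/(2·37) ≡ 61/74. 74⁻¹ ≡ 63 (mod 79) since 74·63 = 4662 ≡ 1, so λ ≡ 61·63 ≡ 51.
  x = λ² - 3 - 3 = 2601 - 6 ≡ 67; y = λ·(3 - 67) - 37 ≡ 17. → (67, 17)
3P: (67, 17) + (3, 37). λ = (37 - 17)/(3 - 67) ≡ 20/15 mod 79. 15⁻¹ ≡ 58 (mod 79), so λ ≡ 54.
  x = λ² - 67 - 3 = 2916 - 70 ≡ 2; y = λ·(67 - 2) - 17 ≡ 17. → (2, 17)

(2, 17)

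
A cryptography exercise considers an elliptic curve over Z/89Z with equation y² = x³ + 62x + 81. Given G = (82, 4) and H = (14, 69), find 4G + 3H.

First 4G:
Repeated addition: build up to 4G.
2G: tangent at (82, 4): λ = (3·82² + 62)/(2·4) ≡ 31/8. 8⁻¹ ≡ 78 (mod 89) since 8·78 = 624 ≡ 1, so λ ≡ 31·78 ≡ 15.
  x = λ² - 82 - 82 = 225 - 164 ≡ 61; y = λ·(82 - 61) - 4 ≡ 44. → (61, 44)
3G: (61, 44) + (82, 4). λ = (4 - 44)/(82 - 61) ≡ 49/21 mod 89. 21⁻¹ ≡ 17 (mod 89) since 21·17 = 357 ≡ 1, so λ ≡ 32.
  x = λ² - 61 - 82 = 1024 - 143 ≡ 80; y = λ·(61 - 80) - 44 ≡ 60. → (80, 60)
4G: (80, 60) + (82, 4). λ = (4 - 60)/(82 - 80) ≡ 33/2 mod 89. 2⁻¹ ≡ 45 (mod 89), so λ ≡ 61.
  x = λ² - 80 - 82 = 3721 - 162 ≡ 88; y = λ·(80 - 88) - 60 ≡ 75. → (88, 75)
4G = (88, 75).
Next 3H:
Repeated addition: build up to 3H.
2H: tangent at (14, 69): λ = (3·14² + 62)/(2·69) ≡ 27/49. 49⁻¹ ≡ 20 (mod 89), so λ ≡ 27·20 ≡ 6.
  x = λ² - 14 - 14 = 36 - 28 ≡ 8; y = λ·(14 - 8) - 69 ≡ 56. → (8, 56)
3H: (8, 56) + (14, 69). λ = (69 - 56)/(14 - 8) ≡ 13/6 mod 89. 6⁻¹ ≡ 15 (mod 89), so λ ≡ 17.
  x = λ² - 8 - 14 = 289 - 22 ≡ 0; y = λ·(8 - 0) - 56 ≡ 80. → (0, 80)
3H = (0, 80).
Finally 4G + 3H:
(88, 75) + (0, 80). λ = (80 - 75)/(0 - 88) ≡ 5/1 mod 89. 1⁻¹ ≡ 1 (mod 89) since 1·1 = 1 ≡ 1, so λ ≡ 5.
  x = λ² - 88 - 0 = 25 - 88 ≡ 26; y = λ·(88 - 26) - 75 ≡ 57. → (26, 57)

(26, 57)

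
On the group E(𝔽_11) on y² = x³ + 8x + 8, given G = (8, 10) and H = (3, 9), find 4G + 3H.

First 4G:
Double-and-add on 4 = (100)₂. Start with G = (8, 10) for the leading 1-bit.
double: tangent at (8, 10): λ = (3·8² + 8)/(2·10) ≡ 2/9. 9⁻¹ ≡ 5 (mod 11) since 9·5 = 45 ≡ 1, so λ ≡ 2·5 ≡ 10.
  x = λ² - 8 - 8 = 100 - 16 ≡ 7; y = λ·(8 - 7) - 10 ≡ 0. → (7, 0)
double: (7, 0) + (7, 0): same x and y₁ ≡ -y₂, so the sum is 𝒪.
4G = 𝒪.
Next 3H:
Repeated addition: build up to 3H.
2H: tangent at (3, 9): λ = (3·3² + 8)/(2·9) ≡ 2/7. 7⁻¹ ≡ 8 (mod 11), so λ ≡ 2·8 ≡ 5.
  x = λ² - 3 - 3 = 25 - 6 ≡ 8; y = λ·(3 - 8) - 9 ≡ 10. → (8, 10)
3H: (8, 10) + (3, 9). λ = (9 - 10)/(3 - 8) ≡ 10/6 mod 11. 6⁻¹ ≡ 2 (mod 11), so λ ≡ 9.
  x = λ² - 8 - 3 = 81 - 11 ≡ 4; y = λ·(8 - 4) - 10 ≡ 4. → (4, 4)
3H = (4, 4).
Finally 4G + 3H:
𝒪 + (4, 4) = (4, 4) (identity).

(4, 4)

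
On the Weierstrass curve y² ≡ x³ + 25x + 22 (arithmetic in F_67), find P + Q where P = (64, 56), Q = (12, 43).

(12, 24)

(64, 56) + (12, 43). λ = (43 - 56)/(12 - 64) ≡ 54/15 mod 67. 15⁻¹ ≡ 9 (mod 67), so λ ≡ 17.
  x = λ² - 64 - 12 = 289 - 76 ≡ 12; y = λ·(64 - 12) - 56 ≡ 24. → (12, 24)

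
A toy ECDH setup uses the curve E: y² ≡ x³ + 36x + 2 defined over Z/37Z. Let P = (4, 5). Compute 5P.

Repeated addition: build up to 5P.
2P: tangent at (4, 5): λ = (3·4² + 36)/(2·5) ≡ 10/10. 10⁻¹ ≡ 26 (mod 37), so λ ≡ 10·26 ≡ 1.
  x = λ² - 4 - 4 = 1 - 8 ≡ 30; y = λ·(4 - 30) - 5 ≡ 6. → (30, 6)
3P: (30, 6) + (4, 5). λ = (5 - 6)/(4 - 30) ≡ 36/11 mod 37. 11⁻¹ ≡ 27 (mod 37) since 11·27 = 297 ≡ 1, so λ ≡ 10.
  x = λ² - 30 - 4 = 100 - 34 ≡ 29; y = λ·(30 - 29) - 6 ≡ 4. → (29, 4)
4P: (29, 4) + (4, 5). λ = (5 - 4)/(4 - 29) ≡ 1/12 mod 37. 12⁻¹ ≡ 34 (mod 37) since 12·34 = 408 ≡ 1, so λ ≡ 34.
  x = λ² - 29 - 4 = 1156 - 33 ≡ 13; y = λ·(29 - 13) - 4 ≡ 22. → (13, 22)
5P: (13, 22) + (4, 5). λ = (5 - 22)/(4 - 13) ≡ 20/28 mod 37. 28⁻¹ ≡ 4 (mod 37), so λ ≡ 6.
  x = λ² - 13 - 4 = 36 - 17 ≡ 19; y = λ·(13 - 19) - 22 ≡ 16. → (19, 16)

(19, 16)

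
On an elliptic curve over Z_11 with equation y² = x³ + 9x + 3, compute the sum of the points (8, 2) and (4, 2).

(8, 2) + (4, 2). λ = (2 - 2)/(4 - 8) ≡ 0/7 mod 11. 7⁻¹ ≡ 8 (mod 11), so λ ≡ 0.
  x = λ² - 8 - 4 = 0 - 12 ≡ 10; y = λ·(8 - 10) - 2 ≡ 9. → (10, 9)

(10, 9)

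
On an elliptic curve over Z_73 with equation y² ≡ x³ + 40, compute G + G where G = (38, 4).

(33, 39)

tangent at (38, 4): λ = (3·38² + 0)/(2·4) ≡ 25/8. 8⁻¹ ≡ 64 (mod 73), so λ ≡ 25·64 ≡ 67.
  x = λ² - 38 - 38 = 4489 - 76 ≡ 33; y = λ·(38 - 33) - 4 ≡ 39. → (33, 39)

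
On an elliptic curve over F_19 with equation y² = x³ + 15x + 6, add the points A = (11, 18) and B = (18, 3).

(7, 6)

(11, 18) + (18, 3). λ = (3 - 18)/(18 - 11) ≡ 4/7 mod 19. 7⁻¹ ≡ 11 (mod 19), so λ ≡ 6.
  x = λ² - 11 - 18 = 36 - 29 ≡ 7; y = λ·(11 - 7) - 18 ≡ 6. → (7, 6)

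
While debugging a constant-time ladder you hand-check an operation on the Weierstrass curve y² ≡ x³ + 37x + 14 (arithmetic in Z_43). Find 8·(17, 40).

Write G = (17, 40).
Double-and-add on 8 = (1000)₂. Start with G = (17, 40) for the leading 1-bit.
double: tangent at (17, 40): λ = (3·17² + 37)/(2·40) ≡ 1/37. 37⁻¹ ≡ 7 (mod 43), so λ ≡ 1·7 ≡ 7.
  x = λ² - 17 - 17 = 49 - 34 ≡ 15; y = λ·(17 - 15) - 40 ≡ 17. → (15, 17)
double: tangent at (15, 17): λ = (3·15² + 37)/(2·17) ≡ 24/34. 34⁻¹ ≡ 19 (mod 43), so λ ≡ 24·19 ≡ 26.
  x = λ² - 15 - 15 = 676 - 30 ≡ 1; y = λ·(15 - 1) - 17 ≡ 3. → (1, 3)
double: tangent at (1, 3): λ = (3·1² + 37)/(2·3) ≡ 40/6. 6⁻¹ ≡ 36 (mod 43), so λ ≡ 40·36 ≡ 21.
  x = λ² - 1 - 1 = 441 - 2 ≡ 9; y = λ·(1 - 9) - 3 ≡ 1. → (9, 1)

(9, 1)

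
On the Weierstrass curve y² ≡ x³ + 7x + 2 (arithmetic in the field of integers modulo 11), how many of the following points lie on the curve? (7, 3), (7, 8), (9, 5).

(7, 3): 3² ≡ 9, rhs ≡ 9 → on.
(7, 8): 8² ≡ 9, rhs ≡ 9 → on.
(9, 5): 5² ≡ 3, rhs ≡ 2 → off.

2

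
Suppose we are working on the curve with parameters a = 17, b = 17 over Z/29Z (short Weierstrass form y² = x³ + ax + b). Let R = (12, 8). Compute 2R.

tangent at (12, 8): λ = (3·12² + 17)/(2·8) ≡ 14/16. 16⁻¹ ≡ 20 (mod 29), so λ ≡ 14·20 ≡ 19.
  x = λ² - 12 - 12 = 361 - 24 ≡ 18; y = λ·(12 - 18) - 8 ≡ 23. → (18, 23)

(18, 23)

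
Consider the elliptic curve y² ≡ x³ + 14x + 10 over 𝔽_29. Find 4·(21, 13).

(1, 5)

Write P = (21, 13).
Double-and-add on 4 = (100)₂. Start with P = (21, 13) for the leading 1-bit.
double: tangent at (21, 13): λ = (3·21² + 14)/(2·13) ≡ 3/26. 26⁻¹ ≡ 19 (mod 29), so λ ≡ 3·19 ≡ 28.
  x = λ² - 21 - 21 = 784 - 42 ≡ 17; y = λ·(21 - 17) - 13 ≡ 12. → (17, 12)
double: tangent at (17, 12): λ = (3·17² + 14)/(2·12) ≡ 11/24. 24⁻¹ ≡ 23 (mod 29), so λ ≡ 11·23 ≡ 21.
  x = λ² - 17 - 17 = 441 - 34 ≡ 1; y = λ·(17 - 1) - 12 ≡ 5. → (1, 5)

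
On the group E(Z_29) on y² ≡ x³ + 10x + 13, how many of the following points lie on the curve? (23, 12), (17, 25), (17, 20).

(23, 12): 12² ≡ 28, rhs ≡ 27 → off.
(17, 25): 25² ≡ 16, rhs ≡ 21 → off.
(17, 20): 20² ≡ 23, rhs ≡ 21 → off.

0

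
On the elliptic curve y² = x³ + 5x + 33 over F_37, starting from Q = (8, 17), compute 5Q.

(28, 6)

Repeated addition: build up to 5Q.
2Q: tangent at (8, 17): λ = (3·8² + 5)/(2·17) ≡ 12/34. 34⁻¹ ≡ 12 (mod 37) since 34·12 = 408 ≡ 1, so λ ≡ 12·12 ≡ 33.
  x = λ² - 8 - 8 = 1089 - 16 ≡ 0; y = λ·(8 - 0) - 17 ≡ 25. → (0, 25)
3Q: (0, 25) + (8, 17). λ = (17 - 25)/(8 - 0) ≡ 29/8 mod 37. 8⁻¹ ≡ 14 (mod 37), so λ ≡ 36.
  x = λ² - 0 - 8 = 1296 - 8 ≡ 30; y = λ·(0 - 30) - 25 ≡ 5. → (30, 5)
4Q: (30, 5) + (8, 17). λ = (17 - 5)/(8 - 30) ≡ 12/15 mod 37. 15⁻¹ ≡ 5 (mod 37), so λ ≡ 23.
  x = λ² - 30 - 8 = 529 - 38 ≡ 10; y = λ·(30 - 10) - 5 ≡ 11. → (10, 11)
5Q: (10, 11) + (8, 17). λ = (17 - 11)/(8 - 10) ≡ 6/35 mod 37. 35⁻¹ ≡ 18 (mod 37) since 35·18 = 630 ≡ 1, so λ ≡ 34.
  x = λ² - 10 - 8 = 1156 - 18 ≡ 28; y = λ·(10 - 28) - 11 ≡ 6. → (28, 6)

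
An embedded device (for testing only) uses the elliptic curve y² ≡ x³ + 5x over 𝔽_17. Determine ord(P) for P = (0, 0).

2P: (0, 0) + (0, 0): same x and y₁ ≡ -y₂, so the sum is O.
2P = O, so the order is 2.

2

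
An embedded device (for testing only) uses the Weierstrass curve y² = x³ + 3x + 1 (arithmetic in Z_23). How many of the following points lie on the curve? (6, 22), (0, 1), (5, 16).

2

(6, 22): 22² ≡ 1, rhs ≡ 5 → off.
(0, 1): 1² ≡ 1, rhs ≡ 1 → on.
(5, 16): 16² ≡ 3, rhs ≡ 3 → on.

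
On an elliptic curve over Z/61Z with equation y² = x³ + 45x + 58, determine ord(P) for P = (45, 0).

2P: (45, 0) + (45, 0): same x and y₁ ≡ -y₂, so the sum is 𝒪.
2P = 𝒪, so the order is 2.

2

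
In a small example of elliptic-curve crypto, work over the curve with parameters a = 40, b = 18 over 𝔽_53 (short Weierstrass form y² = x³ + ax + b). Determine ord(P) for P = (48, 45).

7

2P: tangent at (48, 45): λ = (3·48² + 40)/(2·45) ≡ 9/37. 37⁻¹ ≡ 43 (mod 53), so λ ≡ 9·43 ≡ 16.
  x = λ² - 48 - 48 = 256 - 96 ≡ 1; y = λ·(48 - 1) - 45 ≡ 18. → (1, 18)
3P: (1, 18) + (48, 45). λ = (45 - 18)/(48 - 1) ≡ 27/47 mod 53. 47⁻¹ ≡ 44 (mod 53) since 47·44 = 2068 ≡ 1, so λ ≡ 22.
  x = λ² - 1 - 48 = 484 - 49 ≡ 11; y = λ·(1 - 11) - 18 ≡ 27. → (11, 27)
4P: (11, 27) + (48, 45). λ = (45 - 27)/(48 - 11) ≡ 18/37 mod 53. 37⁻¹ ≡ 43 (mod 53), so λ ≡ 32.
  x = λ² - 11 - 48 = 1024 - 59 ≡ 11; y = λ·(11 - 11) - 27 ≡ 26. → (11, 26)
5P: (11, 26) + (48, 45). λ = (45 - 26)/(48 - 11) ≡ 19/37 mod 53. 37⁻¹ ≡ 43 (mod 53), so λ ≡ 22.
  x = λ² - 11 - 48 = 484 - 59 ≡ 1; y = λ·(11 - 1) - 26 ≡ 35. → (1, 35)
6P: (1, 35) + (48, 45). λ = (45 - 35)/(48 - 1) ≡ 10/47 mod 53. 47⁻¹ ≡ 44 (mod 53), so λ ≡ 16.
  x = λ² - 1 - 48 = 256 - 49 ≡ 48; y = λ·(1 - 48) - 35 ≡ 8. → (48, 8)
7P: (48, 8) + (48, 45): same x and y₁ ≡ -y₂, so the sum is 𝒪.
7P = 𝒪, so the order is 7.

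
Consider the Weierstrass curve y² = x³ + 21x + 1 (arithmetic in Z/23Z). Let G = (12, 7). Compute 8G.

(7, 13)

Double-and-add on 8 = (1000)₂. Start with G = (12, 7) for the leading 1-bit.
double: tangent at (12, 7): λ = (3·12² + 21)/(2·7) ≡ 16/14. 14⁻¹ ≡ 5 (mod 23) since 14·5 = 70 ≡ 1, so λ ≡ 16·5 ≡ 11.
  x = λ² - 12 - 12 = 121 - 24 ≡ 5; y = λ·(12 - 5) - 7 ≡ 1. → (5, 1)
double: tangent at (5, 1): λ = (3·5² + 21)/(2·1) ≡ 4/2. 2⁻¹ ≡ 12 (mod 23), so λ ≡ 4·12 ≡ 2.
  x = λ² - 5 - 5 = 4 - 10 ≡ 17; y = λ·(5 - 17) - 1 ≡ 21. → (17, 21)
double: tangent at (17, 21): λ = (3·17² + 21)/(2·21) ≡ 14/19. 19⁻¹ ≡ 17 (mod 23), so λ ≡ 14·17 ≡ 8.
  x = λ² - 17 - 17 = 64 - 34 ≡ 7; y = λ·(17 - 7) - 21 ≡ 13. → (7, 13)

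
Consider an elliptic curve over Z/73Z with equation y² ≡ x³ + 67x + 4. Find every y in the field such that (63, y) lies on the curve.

x³ + 67x + 4 = 254272 ≡ 13 (mod 73).
13 is a non-residue mod 73; no y exists.

none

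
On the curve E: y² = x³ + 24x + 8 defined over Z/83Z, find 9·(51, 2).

(38, 79)

Write P = (51, 2).
Double-and-add on 9 = (1001)₂. Start with P = (51, 2) for the leading 1-bit.
double: tangent at (51, 2): λ = (3·51² + 24)/(2·2) ≡ 25/4. 4⁻¹ ≡ 21 (mod 83), so λ ≡ 25·21 ≡ 27.
  x = λ² - 51 - 51 = 729 - 102 ≡ 46; y = λ·(51 - 46) - 2 ≡ 50. → (46, 50)
double: tangent at (46, 50): λ = (3·46² + 24)/(2·50) ≡ 64/17. 17⁻¹ ≡ 44 (mod 83) since 17·44 = 748 ≡ 1, so λ ≡ 64·44 ≡ 77.
  x = λ² - 46 - 46 = 5929 - 92 ≡ 27; y = λ·(46 - 27) - 50 ≡ 2. → (27, 2)
double: tangent at (27, 2): λ = (3·27² + 24)/(2·2) ≡ 53/4. 4⁻¹ ≡ 21 (mod 83), so λ ≡ 53·21 ≡ 34.
  x = λ² - 27 - 27 = 1156 - 54 ≡ 23; y = λ·(27 - 23) - 2 ≡ 51. → (23, 51)
add P: (23, 51) + (51, 2). λ = (2 - 51)/(51 - 23) ≡ 34/28 mod 83. 28⁻¹ ≡ 3 (mod 83) since 28·3 = 84 ≡ 1, so λ ≡ 19.
  x = λ² - 23 - 51 = 361 - 74 ≡ 38; y = λ·(23 - 38) - 51 ≡ 79. → (38, 79)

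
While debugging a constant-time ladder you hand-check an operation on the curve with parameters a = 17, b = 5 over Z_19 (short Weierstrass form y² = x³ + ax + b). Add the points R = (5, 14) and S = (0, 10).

(4, 2)

(5, 14) + (0, 10). λ = (10 - 14)/(0 - 5) ≡ 15/14 mod 19. 14⁻¹ ≡ 15 (mod 19), so λ ≡ 16.
  x = λ² - 5 - 0 = 256 - 5 ≡ 4; y = λ·(5 - 4) - 14 ≡ 2. → (4, 2)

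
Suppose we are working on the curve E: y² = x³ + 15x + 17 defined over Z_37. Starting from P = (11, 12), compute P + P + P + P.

Repeated addition: build up to 4P.
2P: tangent at (11, 12): λ = (3·11² + 15)/(2·12) ≡ 8/24. 24⁻¹ ≡ 17 (mod 37) since 24·17 = 408 ≡ 1, so λ ≡ 8·17 ≡ 25.
  x = λ² - 11 - 11 = 625 - 22 ≡ 11; y = λ·(11 - 11) - 12 ≡ 25. → (11, 25)
3P: (11, 25) + (11, 12): same x and y₁ ≡ -y₂, so the sum is O.
4P: O + (11, 12) = (11, 12) (identity).

(11, 12)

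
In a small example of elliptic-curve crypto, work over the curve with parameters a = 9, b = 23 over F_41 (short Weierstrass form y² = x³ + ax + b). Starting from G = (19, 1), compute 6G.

Double-and-add on 6 = (110)₂. Start with G = (19, 1) for the leading 1-bit.
double: tangent at (19, 1): λ = (3·19² + 9)/(2·1) ≡ 26/2. 2⁻¹ ≡ 21 (mod 41), so λ ≡ 26·21 ≡ 13.
  x = λ² - 19 - 19 = 169 - 38 ≡ 8; y = λ·(19 - 8) - 1 ≡ 19. → (8, 19)
add G: (8, 19) + (19, 1). λ = (1 - 19)/(19 - 8) ≡ 23/11 mod 41. 11⁻¹ ≡ 15 (mod 41), so λ ≡ 17.
  x = λ² - 8 - 19 = 289 - 27 ≡ 16; y = λ·(8 - 16) - 19 ≡ 9. → (16, 9)
double: tangent at (16, 9): λ = (3·16² + 9)/(2·9) ≡ 39/18. 18⁻¹ ≡ 16 (mod 41) since 18·16 = 288 ≡ 1, so λ ≡ 39·16 ≡ 9.
  x = λ² - 16 - 16 = 81 - 32 ≡ 8; y = λ·(16 - 8) - 9 ≡ 22. → (8, 22)

(8, 22)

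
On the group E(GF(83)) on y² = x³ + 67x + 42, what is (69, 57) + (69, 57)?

(66, 76)

tangent at (69, 57): λ = (3·69² + 67)/(2·57) ≡ 74/31. 31⁻¹ ≡ 75 (mod 83) since 31·75 = 2325 ≡ 1, so λ ≡ 74·75 ≡ 72.
  x = λ² - 69 - 69 = 5184 - 138 ≡ 66; y = λ·(69 - 66) - 57 ≡ 76. → (66, 76)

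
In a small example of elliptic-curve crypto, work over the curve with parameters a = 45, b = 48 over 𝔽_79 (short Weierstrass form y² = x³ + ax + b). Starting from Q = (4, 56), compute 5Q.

Repeated addition: build up to 5Q.
2Q: tangent at (4, 56): λ = (3·4² + 45)/(2·56) ≡ 14/33. 33⁻¹ ≡ 12 (mod 79) since 33·12 = 396 ≡ 1, so λ ≡ 14·12 ≡ 10.
  x = λ² - 4 - 4 = 100 - 8 ≡ 13; y = λ·(4 - 13) - 56 ≡ 12. → (13, 12)
3Q: (13, 12) + (4, 56). λ = (56 - 12)/(4 - 13) ≡ 44/70 mod 79. 70⁻¹ ≡ 35 (mod 79) since 70·35 = 2450 ≡ 1, so λ ≡ 39.
  x = λ² - 13 - 4 = 1521 - 17 ≡ 3; y = λ·(13 - 3) - 12 ≡ 62. → (3, 62)
4Q: (3, 62) + (4, 56). λ = (56 - 62)/(4 - 3) ≡ 73/1 mod 79. 1⁻¹ ≡ 1 (mod 79) since 1·1 = 1 ≡ 1, so λ ≡ 73.
  x = λ² - 3 - 4 = 5329 - 7 ≡ 29; y = λ·(3 - 29) - 62 ≡ 15. → (29, 15)
5Q: (29, 15) + (4, 56). λ = (56 - 15)/(4 - 29) ≡ 41/54 mod 79. 54⁻¹ ≡ 60 (mod 79), so λ ≡ 11.
  x = λ² - 29 - 4 = 121 - 33 ≡ 9; y = λ·(29 - 9) - 15 ≡ 47. → (9, 47)

(9, 47)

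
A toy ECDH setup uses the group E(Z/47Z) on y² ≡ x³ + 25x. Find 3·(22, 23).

(15, 15)

Write Q = (22, 23).
Repeated addition: build up to 3Q.
2Q: tangent at (22, 23): λ = (3·22² + 25)/(2·23) ≡ 20/46. 46⁻¹ ≡ 46 (mod 47) since 46·46 = 2116 ≡ 1, so λ ≡ 20·46 ≡ 27.
  x = λ² - 22 - 22 = 729 - 44 ≡ 27; y = λ·(22 - 27) - 23 ≡ 30. → (27, 30)
3Q: (27, 30) + (22, 23). λ = (23 - 30)/(22 - 27) ≡ 40/42 mod 47. 42⁻¹ ≡ 28 (mod 47) since 42·28 = 1176 ≡ 1, so λ ≡ 39.
  x = λ² - 27 - 22 = 1521 - 49 ≡ 15; y = λ·(27 - 15) - 30 ≡ 15. → (15, 15)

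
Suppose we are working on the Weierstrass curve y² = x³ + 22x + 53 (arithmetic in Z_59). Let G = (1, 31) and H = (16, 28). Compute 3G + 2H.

First 3G:
Repeated addition: build up to 3G.
2G: tangent at (1, 31): λ = (3·1² + 22)/(2·31) ≡ 25/3. 3⁻¹ ≡ 20 (mod 59), so λ ≡ 25·20 ≡ 28.
  x = λ² - 1 - 1 = 784 - 2 ≡ 15; y = λ·(1 - 15) - 31 ≡ 49. → (15, 49)
3G: (15, 49) + (1, 31). λ = (31 - 49)/(1 - 15) ≡ 41/45 mod 59. 45⁻¹ ≡ 21 (mod 59), so λ ≡ 35.
  x = λ² - 15 - 1 = 1225 - 16 ≡ 29; y = λ·(15 - 29) - 49 ≡ 51. → (29, 51)
3G = (29, 51).
Next 2H:
Repeated addition: build up to 2H.
2H: tangent at (16, 28): λ = (3·16² + 22)/(2·28) ≡ 23/56. 56⁻¹ ≡ 39 (mod 59), so λ ≡ 23·39 ≡ 12.
  x = λ² - 16 - 16 = 144 - 32 ≡ 53; y = λ·(16 - 53) - 28 ≡ 0. → (53, 0)
2H = (53, 0).
Finally 3G + 2H:
(29, 51) + (53, 0). λ = (0 - 51)/(53 - 29) ≡ 8/24 mod 59. 24⁻¹ ≡ 32 (mod 59), so λ ≡ 20.
  x = λ² - 29 - 53 = 400 - 82 ≡ 23; y = λ·(29 - 23) - 51 ≡ 10. → (23, 10)

(23, 10)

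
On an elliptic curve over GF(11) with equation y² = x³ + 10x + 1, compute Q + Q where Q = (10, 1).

(3, 6)

tangent at (10, 1): λ = (3·10² + 10)/(2·1) ≡ 2/2. 2⁻¹ ≡ 6 (mod 11), so λ ≡ 2·6 ≡ 1.
  x = λ² - 10 - 10 = 1 - 20 ≡ 3; y = λ·(10 - 3) - 1 ≡ 6. → (3, 6)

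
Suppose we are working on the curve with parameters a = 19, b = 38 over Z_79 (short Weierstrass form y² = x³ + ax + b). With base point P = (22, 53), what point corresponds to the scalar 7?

(46, 50)

Double-and-add on 7 = (111)₂. Start with P = (22, 53) for the leading 1-bit.
double: tangent at (22, 53): λ = (3·22² + 19)/(2·53) ≡ 49/27. 27⁻¹ ≡ 41 (mod 79), so λ ≡ 49·41 ≡ 34.
  x = λ² - 22 - 22 = 1156 - 44 ≡ 6; y = λ·(22 - 6) - 53 ≡ 17. → (6, 17)
add P: (6, 17) + (22, 53). λ = (53 - 17)/(22 - 6) ≡ 36/16 mod 79. 16⁻¹ ≡ 5 (mod 79), so λ ≡ 22.
  x = λ² - 6 - 22 = 484 - 28 ≡ 61; y = λ·(6 - 61) - 17 ≡ 37. → (61, 37)
double: tangent at (61, 37): λ = (3·61² + 19)/(2·37) ≡ 43/74. 74⁻¹ ≡ 63 (mod 79), so λ ≡ 43·63 ≡ 23.
  x = λ² - 61 - 61 = 529 - 122 ≡ 12; y = λ·(61 - 12) - 37 ≡ 63. → (12, 63)
add P: (12, 63) + (22, 53). λ = (53 - 63)/(22 - 12) ≡ 69/10 mod 79. 10⁻¹ ≡ 8 (mod 79), so λ ≡ 78.
  x = λ² - 12 - 22 = 6084 - 34 ≡ 46; y = λ·(12 - 46) - 63 ≡ 50. → (46, 50)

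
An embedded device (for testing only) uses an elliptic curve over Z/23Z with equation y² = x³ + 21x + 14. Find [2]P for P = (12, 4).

tangent at (12, 4): λ = (3·12² + 21)/(2·4) ≡ 16/8. 8⁻¹ ≡ 3 (mod 23), so λ ≡ 16·3 ≡ 2.
  x = λ² - 12 - 12 = 4 - 24 ≡ 3; y = λ·(12 - 3) - 4 ≡ 14. → (3, 14)

(3, 14)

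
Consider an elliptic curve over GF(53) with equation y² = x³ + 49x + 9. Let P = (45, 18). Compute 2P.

tangent at (45, 18): λ = (3·45² + 49)/(2·18) ≡ 29/36. 36⁻¹ ≡ 28 (mod 53) since 36·28 = 1008 ≡ 1, so λ ≡ 29·28 ≡ 17.
  x = λ² - 45 - 45 = 289 - 90 ≡ 40; y = λ·(45 - 40) - 18 ≡ 14. → (40, 14)

(40, 14)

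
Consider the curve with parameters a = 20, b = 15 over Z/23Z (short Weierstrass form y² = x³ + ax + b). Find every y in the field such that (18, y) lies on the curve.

none

x³ + 20x + 15 = 6207 ≡ 20 (mod 23).
20 is a non-residue mod 23; no y exists.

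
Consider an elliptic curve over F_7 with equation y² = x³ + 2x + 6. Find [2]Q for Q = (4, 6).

tangent at (4, 6): λ = (3·4² + 2)/(2·6) ≡ 1/5. 5⁻¹ ≡ 3 (mod 7), so λ ≡ 1·3 ≡ 3.
  x = λ² - 4 - 4 = 9 - 8 ≡ 1; y = λ·(4 - 1) - 6 ≡ 3. → (1, 3)

(1, 3)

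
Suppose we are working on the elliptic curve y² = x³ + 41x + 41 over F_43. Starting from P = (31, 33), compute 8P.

Repeated addition: build up to 8P.
2P: tangent at (31, 33): λ = (3·31² + 41)/(2·33) ≡ 0/23. 23⁻¹ ≡ 15 (mod 43) since 23·15 = 345 ≡ 1, so λ ≡ 0·15 ≡ 0.
  x = λ² - 31 - 31 = 0 - 62 ≡ 24; y = λ·(31 - 24) - 33 ≡ 10. → (24, 10)
3P: (24, 10) + (31, 33). λ = (33 - 10)/(31 - 24) ≡ 23/7 mod 43. 7⁻¹ ≡ 37 (mod 43), so λ ≡ 34.
  x = λ² - 24 - 31 = 1156 - 55 ≡ 26; y = λ·(24 - 26) - 10 ≡ 8. → (26, 8)
4P: (26, 8) + (31, 33). λ = (33 - 8)/(31 - 26) ≡ 25/5 mod 43. 5⁻¹ ≡ 26 (mod 43) since 5·26 = 130 ≡ 1, so λ ≡ 5.
  x = λ² - 26 - 31 = 25 - 57 ≡ 11; y = λ·(26 - 11) - 8 ≡ 24. → (11, 24)
5P: (11, 24) + (31, 33). λ = (33 - 24)/(31 - 11) ≡ 9/20 mod 43. 20⁻¹ ≡ 28 (mod 43) since 20·28 = 560 ≡ 1, so λ ≡ 37.
  x = λ² - 11 - 31 = 1369 - 42 ≡ 37; y = λ·(11 - 37) - 24 ≡ 3. → (37, 3)
6P: (37, 3) + (31, 33). λ = (33 - 3)/(31 - 37) ≡ 30/37 mod 43. 37⁻¹ ≡ 7 (mod 43), so λ ≡ 38.
  x = λ² - 37 - 31 = 1444 - 68 ≡ 0; y = λ·(37 - 0) - 3 ≡ 27. → (0, 27)
7P: (0, 27) + (31, 33). λ = (33 - 27)/(31 - 0) ≡ 6/31 mod 43. 31⁻¹ ≡ 25 (mod 43) since 31·25 = 775 ≡ 1, so λ ≡ 21.
  x = λ² - 0 - 31 = 441 - 31 ≡ 23; y = λ·(0 - 23) - 27 ≡ 6. → (23, 6)
8P: (23, 6) + (31, 33). λ = (33 - 6)/(31 - 23) ≡ 27/8 mod 43. 8⁻¹ ≡ 27 (mod 43), so λ ≡ 41.
  x = λ² - 23 - 31 = 1681 - 54 ≡ 36; y = λ·(23 - 36) - 6 ≡ 20. → (36, 20)

(36, 20)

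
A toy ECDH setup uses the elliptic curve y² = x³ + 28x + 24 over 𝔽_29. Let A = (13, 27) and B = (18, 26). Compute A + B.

(13, 27) + (18, 26). λ = (26 - 27)/(18 - 13) ≡ 28/5 mod 29. 5⁻¹ ≡ 6 (mod 29) since 5·6 = 30 ≡ 1, so λ ≡ 23.
  x = λ² - 13 - 18 = 529 - 31 ≡ 5; y = λ·(13 - 5) - 27 ≡ 12. → (5, 12)

(5, 12)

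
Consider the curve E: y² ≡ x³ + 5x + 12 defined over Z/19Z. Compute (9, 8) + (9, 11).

The two points share x = 9 and their y-coordinates satisfy 8 + 11 ≡ 0 (mod 19), so they are inverses. Their sum is the point at infinity.

O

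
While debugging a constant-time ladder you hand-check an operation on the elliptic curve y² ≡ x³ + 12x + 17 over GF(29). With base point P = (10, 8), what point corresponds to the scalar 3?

(1, 28)

Repeated addition: build up to 3P.
2P: tangent at (10, 8): λ = (3·10² + 12)/(2·8) ≡ 22/16. 16⁻¹ ≡ 20 (mod 29), so λ ≡ 22·20 ≡ 5.
  x = λ² - 10 - 10 = 25 - 20 ≡ 5; y = λ·(10 - 5) - 8 ≡ 17. → (5, 17)
3P: (5, 17) + (10, 8). λ = (8 - 17)/(10 - 5) ≡ 20/5 mod 29. 5⁻¹ ≡ 6 (mod 29), so λ ≡ 4.
  x = λ² - 5 - 10 = 16 - 15 ≡ 1; y = λ·(5 - 1) - 17 ≡ 28. → (1, 28)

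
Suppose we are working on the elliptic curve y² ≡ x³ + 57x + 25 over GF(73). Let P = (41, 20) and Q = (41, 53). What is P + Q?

The two points share x = 41 and their y-coordinates satisfy 20 + 53 ≡ 0 (mod 73), so they are inverses. Their sum is O.

O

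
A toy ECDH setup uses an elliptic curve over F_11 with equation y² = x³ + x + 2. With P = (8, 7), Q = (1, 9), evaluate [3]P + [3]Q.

(5, 0)

First 3P:
Repeated addition: build up to 3P.
2P: tangent at (8, 7): λ = (3·8² + 1)/(2·7) ≡ 6/3. 3⁻¹ ≡ 4 (mod 11) since 3·4 = 12 ≡ 1, so λ ≡ 6·4 ≡ 2.
  x = λ² - 8 - 8 = 4 - 16 ≡ 10; y = λ·(8 - 10) - 7 ≡ 0. → (10, 0)
3P: (10, 0) + (8, 7). λ = (7 - 0)/(8 - 10) ≡ 7/9 mod 11. 9⁻¹ ≡ 5 (mod 11), so λ ≡ 2.
  x = λ² - 10 - 8 = 4 - 18 ≡ 8; y = λ·(10 - 8) - 0 ≡ 4. → (8, 4)
3P = (8, 4).
Next 3Q:
Repeated addition: build up to 3Q.
2Q: tangent at (1, 9): λ = (3·1² + 1)/(2·9) ≡ 4/7. 7⁻¹ ≡ 8 (mod 11), so λ ≡ 4·8 ≡ 10.
  x = λ² - 1 - 1 = 100 - 2 ≡ 10; y = λ·(1 - 10) - 9 ≡ 0. → (10, 0)
3Q: (10, 0) + (1, 9). λ = (9 - 0)/(1 - 10) ≡ 9/2 mod 11. 2⁻¹ ≡ 6 (mod 11), so λ ≡ 10.
  x = λ² - 10 - 1 = 100 - 11 ≡ 1; y = λ·(10 - 1) - 0 ≡ 2. → (1, 2)
3Q = (1, 2).
Finally 3P + 3Q:
(8, 4) + (1, 2). λ = (2 - 4)/(1 - 8) ≡ 9/4 mod 11. 4⁻¹ ≡ 3 (mod 11), so λ ≡ 5.
  x = λ² - 8 - 1 = 25 - 9 ≡ 5; y = λ·(8 - 5) - 4 ≡ 0. → (5, 0)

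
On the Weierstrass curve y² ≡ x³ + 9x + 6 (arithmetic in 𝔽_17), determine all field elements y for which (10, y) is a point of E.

5, 12

x³ + 9x + 6 = 1096 ≡ 8 (mod 17).
Square roots of 8 mod 17: 5 and 12 (since 5² = 25 ≡ 8).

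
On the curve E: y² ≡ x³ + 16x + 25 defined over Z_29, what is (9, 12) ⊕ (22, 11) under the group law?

(21, 9)

(9, 12) + (22, 11). λ = (11 - 12)/(22 - 9) ≡ 28/13 mod 29. 13⁻¹ ≡ 9 (mod 29) since 13·9 = 117 ≡ 1, so λ ≡ 20.
  x = λ² - 9 - 22 = 400 - 31 ≡ 21; y = λ·(9 - 21) - 12 ≡ 9. → (21, 9)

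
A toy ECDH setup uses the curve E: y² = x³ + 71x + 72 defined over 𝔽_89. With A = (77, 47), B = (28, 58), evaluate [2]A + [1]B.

First 2A:
Repeated addition: build up to 2A.
2A: tangent at (77, 47): λ = (3·77² + 71)/(2·47) ≡ 58/5. 5⁻¹ ≡ 18 (mod 89), so λ ≡ 58·18 ≡ 65.
  x = λ² - 77 - 77 = 4225 - 154 ≡ 66; y = λ·(77 - 66) - 47 ≡ 45. → (66, 45)
2A = (66, 45).
Finally 2A + B:
(66, 45) + (28, 58). λ = (58 - 45)/(28 - 66) ≡ 13/51 mod 89. 51⁻¹ ≡ 7 (mod 89) since 51·7 = 357 ≡ 1, so λ ≡ 2.
  x = λ² - 66 - 28 = 4 - 94 ≡ 88; y = λ·(66 - 88) - 45 ≡ 0. → (88, 0)

(88, 0)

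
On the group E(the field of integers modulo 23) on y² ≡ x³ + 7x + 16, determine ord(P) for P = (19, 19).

11

2P: tangent at (19, 19): λ = (3·19² + 7)/(2·19) ≡ 9/15. 15⁻¹ ≡ 20 (mod 23), so λ ≡ 9·20 ≡ 19.
  x = λ² - 19 - 19 = 361 - 38 ≡ 1; y = λ·(19 - 1) - 19 ≡ 1. → (1, 1)
3P: (1, 1) + (19, 19). λ = (19 - 1)/(19 - 1) ≡ 18/18 mod 23. 18⁻¹ ≡ 9 (mod 23), so λ ≡ 1.
  x = λ² - 1 - 19 = 1 - 20 ≡ 4; y = λ·(1 - 4) - 1 ≡ 19. → (4, 19)
4P: (4, 19) + (19, 19). λ = (19 - 19)/(19 - 4) ≡ 0/15 mod 23. 15⁻¹ ≡ 20 (mod 23) since 15·20 = 300 ≡ 1, so λ ≡ 0.
  x = λ² - 4 - 19 = 0 - 23 ≡ 0; y = λ·(4 - 0) - 19 ≡ 4. → (0, 4)
5P: (0, 4) + (19, 19). λ = (19 - 4)/(19 - 0) ≡ 15/19 mod 23. 19⁻¹ ≡ 17 (mod 23) since 19·17 = 323 ≡ 1, so λ ≡ 2.
  x = λ² - 0 - 19 = 4 - 19 ≡ 8; y = λ·(0 - 8) - 4 ≡ 3. → (8, 3)
6P: (8, 3) + (19, 19). λ = (19 - 3)/(19 - 8) ≡ 16/11 mod 23. 11⁻¹ ≡ 21 (mod 23), so λ ≡ 14.
  x = λ² - 8 - 19 = 196 - 27 ≡ 8; y = λ·(8 - 8) - 3 ≡ 20. → (8, 20)
7P: (8, 20) + (19, 19). λ = (19 - 20)/(19 - 8) ≡ 22/11 mod 23. 11⁻¹ ≡ 21 (mod 23), so λ ≡ 2.
  x = λ² - 8 - 19 = 4 - 27 ≡ 0; y = λ·(8 - 0) - 20 ≡ 19. → (0, 19)
8P: (0, 19) + (19, 19). λ = (19 - 19)/(19 - 0) ≡ 0/19 mod 23. 19⁻¹ ≡ 17 (mod 23) since 19·17 = 323 ≡ 1, so λ ≡ 0.
  x = λ² - 0 - 19 = 0 - 19 ≡ 4; y = λ·(0 - 4) - 19 ≡ 4. → (4, 4)
9P: (4, 4) + (19, 19). λ = (19 - 4)/(19 - 4) ≡ 15/15 mod 23. 15⁻¹ ≡ 20 (mod 23), so λ ≡ 1.
  x = λ² - 4 - 19 = 1 - 23 ≡ 1; y = λ·(4 - 1) - 4 ≡ 22. → (1, 22)
10P: (1, 22) + (19, 19). λ = (19 - 22)/(19 - 1) ≡ 20/18 mod 23. 18⁻¹ ≡ 9 (mod 23), so λ ≡ 19.
  x = λ² - 1 - 19 = 361 - 20 ≡ 19; y = λ·(1 - 19) - 22 ≡ 4. → (19, 4)
11P: (19, 4) + (19, 19): same x and y₁ ≡ -y₂, so the sum is the point at infinity.
11P = the point at infinity, so the order is 11.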